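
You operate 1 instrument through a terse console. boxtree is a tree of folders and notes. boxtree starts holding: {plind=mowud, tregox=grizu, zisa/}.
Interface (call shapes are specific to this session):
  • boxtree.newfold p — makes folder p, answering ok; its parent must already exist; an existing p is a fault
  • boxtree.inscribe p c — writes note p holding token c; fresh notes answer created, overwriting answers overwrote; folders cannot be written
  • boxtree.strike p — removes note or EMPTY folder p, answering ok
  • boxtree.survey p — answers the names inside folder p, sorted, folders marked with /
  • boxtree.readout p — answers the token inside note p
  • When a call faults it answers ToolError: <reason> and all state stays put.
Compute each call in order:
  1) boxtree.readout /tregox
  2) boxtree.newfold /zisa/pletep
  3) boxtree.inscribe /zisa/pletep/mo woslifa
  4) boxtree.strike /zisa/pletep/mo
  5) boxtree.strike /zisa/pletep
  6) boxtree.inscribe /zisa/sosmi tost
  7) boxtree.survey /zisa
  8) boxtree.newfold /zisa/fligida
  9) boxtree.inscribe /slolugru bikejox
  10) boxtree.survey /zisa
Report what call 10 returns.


Answer: [fligida/, sosmi]

Derivation:
Act: boxtree.readout[p='/tregox']
Obs: grizu
Act: boxtree.newfold[p='/zisa/pletep']
Obs: ok
Act: boxtree.inscribe[p='/zisa/pletep/mo'; c='woslifa']
Obs: created
Act: boxtree.strike[p='/zisa/pletep/mo']
Obs: ok
Act: boxtree.strike[p='/zisa/pletep']
Obs: ok
Act: boxtree.inscribe[p='/zisa/sosmi'; c='tost']
Obs: created
Act: boxtree.survey[p='/zisa']
Obs: [sosmi]
Act: boxtree.newfold[p='/zisa/fligida']
Obs: ok
Act: boxtree.inscribe[p='/slolugru'; c='bikejox']
Obs: created
Act: boxtree.survey[p='/zisa']
Obs: [fligida/, sosmi]


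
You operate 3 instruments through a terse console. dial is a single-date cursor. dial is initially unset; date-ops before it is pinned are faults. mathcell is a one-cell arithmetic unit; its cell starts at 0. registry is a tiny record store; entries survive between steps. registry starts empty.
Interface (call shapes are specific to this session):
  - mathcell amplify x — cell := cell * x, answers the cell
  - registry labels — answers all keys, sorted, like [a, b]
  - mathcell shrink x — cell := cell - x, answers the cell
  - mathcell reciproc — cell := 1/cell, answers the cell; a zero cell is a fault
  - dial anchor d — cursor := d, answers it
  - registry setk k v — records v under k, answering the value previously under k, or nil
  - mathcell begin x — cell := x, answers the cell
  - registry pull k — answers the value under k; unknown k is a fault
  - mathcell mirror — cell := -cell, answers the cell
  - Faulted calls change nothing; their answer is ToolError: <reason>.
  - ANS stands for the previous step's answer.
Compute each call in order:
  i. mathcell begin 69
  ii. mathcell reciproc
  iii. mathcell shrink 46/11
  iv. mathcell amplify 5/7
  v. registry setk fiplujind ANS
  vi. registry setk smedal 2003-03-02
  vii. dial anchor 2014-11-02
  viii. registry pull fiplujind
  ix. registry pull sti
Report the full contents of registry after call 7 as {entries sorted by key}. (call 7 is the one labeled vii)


Answer: {fiplujind=-15815/5313, smedal=2003-03-02}

Derivation:
==> mathcell begin(x→69)
<== 69
==> mathcell reciproc()
<== 1/69
==> mathcell shrink(x→46/11)
<== -3163/759
==> mathcell amplify(x→5/7)
<== -15815/5313
==> registry setk(k→fiplujind, v→ANS)
<== nil
==> registry setk(k→smedal, v→2003-03-02)
<== nil
==> dial anchor(d→2014-11-02)
<== 2014-11-02
==> registry pull(k→fiplujind)
<== -15815/5313
==> registry pull(k→sti)
<== ToolError: no such key sti


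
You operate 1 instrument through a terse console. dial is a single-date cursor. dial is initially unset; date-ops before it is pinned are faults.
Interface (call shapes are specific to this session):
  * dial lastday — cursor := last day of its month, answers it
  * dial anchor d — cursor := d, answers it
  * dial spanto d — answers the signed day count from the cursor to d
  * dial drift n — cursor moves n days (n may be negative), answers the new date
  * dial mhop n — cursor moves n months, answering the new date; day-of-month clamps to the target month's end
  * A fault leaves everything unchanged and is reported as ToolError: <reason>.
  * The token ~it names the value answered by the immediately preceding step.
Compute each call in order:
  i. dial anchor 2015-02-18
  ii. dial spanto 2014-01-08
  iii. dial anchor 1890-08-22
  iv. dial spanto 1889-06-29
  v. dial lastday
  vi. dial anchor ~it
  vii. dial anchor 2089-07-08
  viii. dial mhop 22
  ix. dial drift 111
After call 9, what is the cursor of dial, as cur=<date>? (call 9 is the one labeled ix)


→ dial anchor(d='2015-02-18')
← 2015-02-18
→ dial spanto(d='2014-01-08')
← -406
→ dial anchor(d='1890-08-22')
← 1890-08-22
→ dial spanto(d='1889-06-29')
← -419
→ dial lastday()
← 1890-08-31
→ dial anchor(d='~it')
← 1890-08-31
→ dial anchor(d='2089-07-08')
← 2089-07-08
→ dial mhop(n='22')
← 2091-05-08
→ dial drift(n='111')
← 2091-08-27

Answer: cur=2091-08-27


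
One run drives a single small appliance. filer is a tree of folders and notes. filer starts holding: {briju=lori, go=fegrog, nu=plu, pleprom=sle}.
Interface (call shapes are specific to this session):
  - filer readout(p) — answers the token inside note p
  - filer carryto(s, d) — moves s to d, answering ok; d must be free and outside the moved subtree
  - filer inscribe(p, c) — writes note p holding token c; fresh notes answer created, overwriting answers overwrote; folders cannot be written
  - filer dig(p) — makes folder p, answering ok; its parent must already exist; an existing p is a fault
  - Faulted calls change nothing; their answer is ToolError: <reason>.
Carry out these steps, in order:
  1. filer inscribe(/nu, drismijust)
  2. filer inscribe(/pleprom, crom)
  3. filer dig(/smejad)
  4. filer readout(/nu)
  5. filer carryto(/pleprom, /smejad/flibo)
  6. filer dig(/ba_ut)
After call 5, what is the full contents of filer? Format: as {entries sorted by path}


Invoking filer inscribe using p='/nu', c='drismijust', → overwrote.
I use filer inscribe using p='/pleprom', c='crom': overwrote.
Next I call filer dig using p='/smejad', — result: ok.
I call filer readout using p='/nu', giving drismijust.
I try filer carryto using s='/pleprom', d='/smejad/flibo', giving ok.
I try filer dig using p='/ba_ut', — result: ok.

Answer: {briju=lori, go=fegrog, nu=drismijust, smejad/, smejad/flibo=crom}


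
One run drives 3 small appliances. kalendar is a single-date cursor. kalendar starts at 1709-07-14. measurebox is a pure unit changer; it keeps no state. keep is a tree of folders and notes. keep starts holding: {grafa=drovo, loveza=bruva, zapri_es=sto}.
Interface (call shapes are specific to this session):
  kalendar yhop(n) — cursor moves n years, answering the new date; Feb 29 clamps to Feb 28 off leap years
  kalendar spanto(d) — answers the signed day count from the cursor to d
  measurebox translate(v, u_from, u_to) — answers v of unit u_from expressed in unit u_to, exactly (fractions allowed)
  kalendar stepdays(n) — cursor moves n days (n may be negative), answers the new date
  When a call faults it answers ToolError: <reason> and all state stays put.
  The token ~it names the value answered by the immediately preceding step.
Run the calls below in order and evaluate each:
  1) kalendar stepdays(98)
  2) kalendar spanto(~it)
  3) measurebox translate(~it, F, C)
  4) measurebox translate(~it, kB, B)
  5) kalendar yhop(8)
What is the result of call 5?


Answer: 1717-10-20

Derivation:
Act: kalendar stepdays[98]
Obs: 1709-10-20
Act: kalendar spanto[~it]
Obs: 0
Act: measurebox translate[~it; F; C]
Obs: -160/9
Act: measurebox translate[~it; kB; B]
Obs: -160000/9
Act: kalendar yhop[8]
Obs: 1717-10-20


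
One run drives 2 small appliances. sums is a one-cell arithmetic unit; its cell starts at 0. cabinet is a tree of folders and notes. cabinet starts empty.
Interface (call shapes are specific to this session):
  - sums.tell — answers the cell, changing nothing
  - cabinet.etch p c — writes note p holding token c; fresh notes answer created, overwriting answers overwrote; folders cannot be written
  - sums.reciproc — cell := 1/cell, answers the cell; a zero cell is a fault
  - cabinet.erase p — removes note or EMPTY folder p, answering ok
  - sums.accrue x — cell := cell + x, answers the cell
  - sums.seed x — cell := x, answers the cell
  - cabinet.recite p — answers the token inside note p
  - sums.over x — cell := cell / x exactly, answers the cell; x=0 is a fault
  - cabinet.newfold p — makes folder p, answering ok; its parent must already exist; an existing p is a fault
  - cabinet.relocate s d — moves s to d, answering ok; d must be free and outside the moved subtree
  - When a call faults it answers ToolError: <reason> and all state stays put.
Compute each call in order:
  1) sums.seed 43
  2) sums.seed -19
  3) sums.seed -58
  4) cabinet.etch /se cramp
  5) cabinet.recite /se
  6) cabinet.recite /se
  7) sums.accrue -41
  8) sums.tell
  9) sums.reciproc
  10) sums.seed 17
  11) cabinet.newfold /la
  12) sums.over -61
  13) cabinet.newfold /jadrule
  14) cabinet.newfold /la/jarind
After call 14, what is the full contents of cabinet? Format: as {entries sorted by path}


Answer: {jadrule/, la/, la/jarind/, se=cramp}

Derivation:
-> sums.seed(x='43')
<- 43
-> sums.seed(x='-19')
<- -19
-> sums.seed(x='-58')
<- -58
-> cabinet.etch(p='/se', c='cramp')
<- created
-> cabinet.recite(p='/se')
<- cramp
-> cabinet.recite(p='/se')
<- cramp
-> sums.accrue(x='-41')
<- -99
-> sums.tell()
<- -99
-> sums.reciproc()
<- -1/99
-> sums.seed(x='17')
<- 17
-> cabinet.newfold(p='/la')
<- ok
-> sums.over(x='-61')
<- -17/61
-> cabinet.newfold(p='/jadrule')
<- ok
-> cabinet.newfold(p='/la/jarind')
<- ok


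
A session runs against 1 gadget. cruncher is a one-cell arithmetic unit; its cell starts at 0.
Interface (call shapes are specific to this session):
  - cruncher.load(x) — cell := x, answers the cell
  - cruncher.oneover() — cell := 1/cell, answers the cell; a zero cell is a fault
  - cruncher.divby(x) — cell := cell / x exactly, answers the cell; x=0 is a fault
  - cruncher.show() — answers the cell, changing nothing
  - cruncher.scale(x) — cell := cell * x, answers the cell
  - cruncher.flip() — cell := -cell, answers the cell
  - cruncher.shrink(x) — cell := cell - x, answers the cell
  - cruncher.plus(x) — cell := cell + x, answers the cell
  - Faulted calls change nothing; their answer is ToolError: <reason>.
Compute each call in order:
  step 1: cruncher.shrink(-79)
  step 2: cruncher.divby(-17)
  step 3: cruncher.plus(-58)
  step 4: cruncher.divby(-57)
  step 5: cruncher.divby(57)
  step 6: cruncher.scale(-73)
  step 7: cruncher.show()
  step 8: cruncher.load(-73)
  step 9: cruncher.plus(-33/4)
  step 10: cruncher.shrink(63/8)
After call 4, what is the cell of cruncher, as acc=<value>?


Answer: acc=355/323

Derivation:
# 1. shrink(-79) : 79
# 2. divby(-17) : -79/17
# 3. plus(-58) : -1065/17
# 4. divby(-57) : 355/323
# 5. divby(57) : 355/18411
# 6. scale(-73) : -25915/18411
# 7. show() : -25915/18411
# 8. load(-73) : -73
# 9. plus(-33/4) : -325/4
# 10. shrink(63/8) : -713/8


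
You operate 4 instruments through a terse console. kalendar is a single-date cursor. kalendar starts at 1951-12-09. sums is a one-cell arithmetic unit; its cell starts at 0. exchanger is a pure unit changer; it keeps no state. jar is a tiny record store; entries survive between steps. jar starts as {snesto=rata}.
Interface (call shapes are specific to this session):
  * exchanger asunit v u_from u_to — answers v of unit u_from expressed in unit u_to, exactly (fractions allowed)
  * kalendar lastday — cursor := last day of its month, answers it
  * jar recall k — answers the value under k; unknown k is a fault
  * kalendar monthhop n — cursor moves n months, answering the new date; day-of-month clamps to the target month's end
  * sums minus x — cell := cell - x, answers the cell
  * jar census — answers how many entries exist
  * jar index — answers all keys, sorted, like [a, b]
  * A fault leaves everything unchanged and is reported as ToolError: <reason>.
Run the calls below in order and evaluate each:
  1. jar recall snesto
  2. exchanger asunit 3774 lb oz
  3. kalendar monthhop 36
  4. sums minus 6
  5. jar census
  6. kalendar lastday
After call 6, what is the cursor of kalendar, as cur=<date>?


-> jar recall(k='snesto')
<- rata
-> exchanger asunit(v='3774', u_from='lb', u_to='oz')
<- 60384
-> kalendar monthhop(n='36')
<- 1954-12-09
-> sums minus(x='6')
<- -6
-> jar census()
<- 1
-> kalendar lastday()
<- 1954-12-31

Answer: cur=1954-12-31


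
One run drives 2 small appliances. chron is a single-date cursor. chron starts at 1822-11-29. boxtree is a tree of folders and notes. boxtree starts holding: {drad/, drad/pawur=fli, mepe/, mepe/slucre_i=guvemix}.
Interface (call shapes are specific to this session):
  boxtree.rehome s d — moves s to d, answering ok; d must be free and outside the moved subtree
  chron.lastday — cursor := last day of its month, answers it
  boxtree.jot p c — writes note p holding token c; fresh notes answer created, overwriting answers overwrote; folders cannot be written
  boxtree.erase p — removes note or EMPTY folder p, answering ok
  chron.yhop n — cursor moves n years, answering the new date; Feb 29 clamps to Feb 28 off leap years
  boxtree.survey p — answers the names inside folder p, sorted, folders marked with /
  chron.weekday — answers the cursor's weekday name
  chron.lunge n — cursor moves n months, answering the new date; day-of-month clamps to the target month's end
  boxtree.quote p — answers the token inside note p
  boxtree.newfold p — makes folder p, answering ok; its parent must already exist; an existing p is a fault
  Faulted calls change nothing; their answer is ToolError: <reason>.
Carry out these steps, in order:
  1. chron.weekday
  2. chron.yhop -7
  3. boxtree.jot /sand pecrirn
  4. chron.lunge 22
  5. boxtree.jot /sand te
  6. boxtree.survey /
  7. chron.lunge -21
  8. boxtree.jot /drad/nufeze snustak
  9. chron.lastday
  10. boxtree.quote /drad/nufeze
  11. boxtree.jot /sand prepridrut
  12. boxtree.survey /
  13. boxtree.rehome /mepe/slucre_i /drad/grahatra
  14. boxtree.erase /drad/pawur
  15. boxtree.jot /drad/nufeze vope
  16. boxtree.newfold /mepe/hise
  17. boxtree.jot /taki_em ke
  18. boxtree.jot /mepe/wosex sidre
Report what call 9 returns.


% chron.weekday() == Friday
% chron.yhop(n=-7) == 1815-11-29
% boxtree.jot(p=/sand, c=pecrirn) == created
% chron.lunge(n=22) == 1817-09-29
% boxtree.jot(p=/sand, c=te) == overwrote
% boxtree.survey(p=/) == [drad/, mepe/, sand]
% chron.lunge(n=-21) == 1815-12-29
% boxtree.jot(p=/drad/nufeze, c=snustak) == created
% chron.lastday() == 1815-12-31
% boxtree.quote(p=/drad/nufeze) == snustak
% boxtree.jot(p=/sand, c=prepridrut) == overwrote
% boxtree.survey(p=/) == [drad/, mepe/, sand]
% boxtree.rehome(s=/mepe/slucre_i, d=/drad/grahatra) == ok
% boxtree.erase(p=/drad/pawur) == ok
% boxtree.jot(p=/drad/nufeze, c=vope) == overwrote
% boxtree.newfold(p=/mepe/hise) == ok
% boxtree.jot(p=/taki_em, c=ke) == created
% boxtree.jot(p=/mepe/wosex, c=sidre) == created

Answer: 1815-12-31


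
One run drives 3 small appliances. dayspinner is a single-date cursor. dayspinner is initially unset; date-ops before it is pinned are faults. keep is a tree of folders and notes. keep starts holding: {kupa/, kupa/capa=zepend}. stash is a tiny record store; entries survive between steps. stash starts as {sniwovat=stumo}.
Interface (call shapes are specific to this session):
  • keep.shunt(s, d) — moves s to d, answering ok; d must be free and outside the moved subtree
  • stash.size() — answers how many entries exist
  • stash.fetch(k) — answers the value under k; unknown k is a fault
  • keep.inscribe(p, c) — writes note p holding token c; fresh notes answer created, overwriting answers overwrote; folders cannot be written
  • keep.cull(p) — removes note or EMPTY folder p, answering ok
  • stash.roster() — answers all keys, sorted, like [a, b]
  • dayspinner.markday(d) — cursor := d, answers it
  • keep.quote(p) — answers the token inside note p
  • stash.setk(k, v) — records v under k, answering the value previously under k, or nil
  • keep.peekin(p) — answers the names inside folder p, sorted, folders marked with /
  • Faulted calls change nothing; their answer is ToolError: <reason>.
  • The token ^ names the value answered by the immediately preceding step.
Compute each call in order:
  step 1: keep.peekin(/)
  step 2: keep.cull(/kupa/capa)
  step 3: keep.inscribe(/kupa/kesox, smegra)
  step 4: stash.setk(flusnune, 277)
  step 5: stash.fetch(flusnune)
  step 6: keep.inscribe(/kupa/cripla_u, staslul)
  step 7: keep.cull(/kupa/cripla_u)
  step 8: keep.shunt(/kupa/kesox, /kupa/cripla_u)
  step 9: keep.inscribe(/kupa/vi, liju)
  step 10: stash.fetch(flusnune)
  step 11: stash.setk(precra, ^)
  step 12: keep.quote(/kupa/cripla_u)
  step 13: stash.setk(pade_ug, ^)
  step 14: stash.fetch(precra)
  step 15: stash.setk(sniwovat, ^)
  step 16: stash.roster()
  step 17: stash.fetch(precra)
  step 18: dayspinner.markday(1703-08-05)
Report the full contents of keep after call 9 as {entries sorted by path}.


Answer: {kupa/, kupa/cripla_u=smegra, kupa/vi=liju}

Derivation:
$ peekin p='/'
[out] [kupa/]
$ cull p='/kupa/capa'
[out] ok
$ inscribe p='/kupa/kesox' c='smegra'
[out] created
$ setk k='flusnune' v='277'
[out] nil
$ fetch k='flusnune'
[out] 277
$ inscribe p='/kupa/cripla_u' c='staslul'
[out] created
$ cull p='/kupa/cripla_u'
[out] ok
$ shunt s='/kupa/kesox' d='/kupa/cripla_u'
[out] ok
$ inscribe p='/kupa/vi' c='liju'
[out] created
$ fetch k='flusnune'
[out] 277
$ setk k='precra' v='^'
[out] nil
$ quote p='/kupa/cripla_u'
[out] smegra
$ setk k='pade_ug' v='^'
[out] nil
$ fetch k='precra'
[out] 277
$ setk k='sniwovat' v='^'
[out] stumo
$ roster
[out] [flusnune, pade_ug, precra, sniwovat]
$ fetch k='precra'
[out] 277
$ markday d='1703-08-05'
[out] 1703-08-05


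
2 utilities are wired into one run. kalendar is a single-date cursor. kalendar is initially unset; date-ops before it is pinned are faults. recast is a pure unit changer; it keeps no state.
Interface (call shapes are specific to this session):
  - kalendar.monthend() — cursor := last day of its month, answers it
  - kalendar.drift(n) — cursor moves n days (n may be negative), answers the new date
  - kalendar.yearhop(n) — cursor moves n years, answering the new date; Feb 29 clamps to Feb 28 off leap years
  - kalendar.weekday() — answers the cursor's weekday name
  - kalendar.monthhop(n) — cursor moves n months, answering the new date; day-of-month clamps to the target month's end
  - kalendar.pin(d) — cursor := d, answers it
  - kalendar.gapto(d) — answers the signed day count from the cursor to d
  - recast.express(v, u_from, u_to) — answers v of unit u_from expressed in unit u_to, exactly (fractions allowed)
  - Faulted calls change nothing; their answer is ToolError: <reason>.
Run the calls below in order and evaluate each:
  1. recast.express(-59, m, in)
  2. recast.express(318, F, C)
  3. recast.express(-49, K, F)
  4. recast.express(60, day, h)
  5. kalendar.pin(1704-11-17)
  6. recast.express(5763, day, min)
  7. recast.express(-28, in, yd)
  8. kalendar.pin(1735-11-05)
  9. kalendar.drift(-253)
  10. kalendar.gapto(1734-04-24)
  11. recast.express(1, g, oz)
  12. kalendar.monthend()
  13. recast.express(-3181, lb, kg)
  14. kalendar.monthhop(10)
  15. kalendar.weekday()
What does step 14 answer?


Answer: 1735-12-28

Derivation:
Using recast.express with v=-59, u_from=m, u_to=in, — result: -295000/127.
Now I run recast.express with v=318, u_from=F, u_to=C, giving 1430/9.
Calling recast.express with v=-49, u_from=K, u_to=F, giving -54787/100.
Using recast.express with v=60, u_from=day, u_to=h, yielding 1440.
I use kalendar.pin with d=1704-11-17, and observe 1704-11-17.
Then recast.express with v=5763, u_from=day, u_to=min, which returns 8298720.
Calling recast.express with v=-28, u_from=in, u_to=yd, → -7/9.
I call kalendar.pin with d=1735-11-05, yielding 1735-11-05.
I run kalendar.drift with n=-253, → 1735-02-25.
Now I run kalendar.gapto with d=1734-04-24, and get -307.
Now I run recast.express with v=1, u_from=g, u_to=oz, and see 1600000/45359237.
Then kalendar.monthend, which returns 1735-02-28.
I call recast.express with v=-3181, u_from=lb, u_to=kg, → -144287732897/100000000.
Next I call kalendar.monthhop with n=10, and see 1735-12-28.
I invoke kalendar.weekday, which returns Wednesday.


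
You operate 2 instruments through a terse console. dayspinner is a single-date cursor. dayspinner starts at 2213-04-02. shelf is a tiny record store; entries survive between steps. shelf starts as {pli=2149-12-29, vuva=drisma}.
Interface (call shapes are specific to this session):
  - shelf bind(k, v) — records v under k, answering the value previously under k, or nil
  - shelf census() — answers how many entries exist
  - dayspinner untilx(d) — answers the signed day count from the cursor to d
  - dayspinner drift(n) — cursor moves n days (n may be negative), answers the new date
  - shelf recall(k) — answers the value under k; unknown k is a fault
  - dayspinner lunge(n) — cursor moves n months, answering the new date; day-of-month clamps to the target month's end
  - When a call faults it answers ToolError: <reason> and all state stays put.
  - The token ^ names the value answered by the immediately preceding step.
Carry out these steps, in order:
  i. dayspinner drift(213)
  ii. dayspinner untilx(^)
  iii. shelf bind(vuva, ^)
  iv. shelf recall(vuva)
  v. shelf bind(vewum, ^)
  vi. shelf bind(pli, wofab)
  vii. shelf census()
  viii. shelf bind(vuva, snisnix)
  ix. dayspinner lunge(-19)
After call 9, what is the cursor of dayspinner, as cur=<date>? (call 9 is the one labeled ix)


Answer: cur=2212-04-01

Derivation:
>>> dayspinner drift n=213
  2213-11-01
>>> dayspinner untilx d=^
  0
>>> shelf bind k=vuva v=^
  drisma
>>> shelf recall k=vuva
  0
>>> shelf bind k=vewum v=^
  nil
>>> shelf bind k=pli v=wofab
  2149-12-29
>>> shelf census
  3
>>> shelf bind k=vuva v=snisnix
  0
>>> dayspinner lunge n=-19
  2212-04-01


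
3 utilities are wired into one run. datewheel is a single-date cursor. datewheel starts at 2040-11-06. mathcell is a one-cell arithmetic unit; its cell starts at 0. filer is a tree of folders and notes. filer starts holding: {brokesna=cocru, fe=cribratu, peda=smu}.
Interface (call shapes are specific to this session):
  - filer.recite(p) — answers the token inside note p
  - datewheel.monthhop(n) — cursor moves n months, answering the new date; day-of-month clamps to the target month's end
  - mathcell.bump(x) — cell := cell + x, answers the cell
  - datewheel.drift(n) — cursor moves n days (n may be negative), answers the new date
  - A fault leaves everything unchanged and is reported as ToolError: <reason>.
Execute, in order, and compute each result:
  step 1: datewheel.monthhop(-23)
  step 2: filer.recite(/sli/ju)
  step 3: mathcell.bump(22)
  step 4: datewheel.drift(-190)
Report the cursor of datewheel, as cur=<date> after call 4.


Answer: cur=2038-05-30

Derivation:
> datewheel.monthhop n='-23'
= 2038-12-06
> filer.recite p='/sli/ju'
= ToolError: not found
> mathcell.bump x='22'
= 22
> datewheel.drift n='-190'
= 2038-05-30


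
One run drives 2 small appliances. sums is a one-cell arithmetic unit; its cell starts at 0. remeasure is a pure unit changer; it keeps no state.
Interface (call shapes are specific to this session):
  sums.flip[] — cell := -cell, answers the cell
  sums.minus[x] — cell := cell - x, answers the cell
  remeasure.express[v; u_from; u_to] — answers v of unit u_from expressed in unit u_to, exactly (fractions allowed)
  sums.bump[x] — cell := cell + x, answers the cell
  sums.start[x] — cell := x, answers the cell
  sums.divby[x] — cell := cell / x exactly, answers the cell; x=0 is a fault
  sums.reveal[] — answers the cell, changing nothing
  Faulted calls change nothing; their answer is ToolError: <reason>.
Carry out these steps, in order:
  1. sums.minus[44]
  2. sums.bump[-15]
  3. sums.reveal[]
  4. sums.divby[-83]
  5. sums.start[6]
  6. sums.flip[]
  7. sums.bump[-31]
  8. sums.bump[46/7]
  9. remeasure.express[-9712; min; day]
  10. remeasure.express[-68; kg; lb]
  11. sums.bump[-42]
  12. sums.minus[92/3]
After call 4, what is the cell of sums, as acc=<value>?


Answer: acc=59/83

Derivation:
>>> sums.minus x=44
  -44
>>> sums.bump x=-15
  -59
>>> sums.reveal
  -59
>>> sums.divby x=-83
  59/83
>>> sums.start x=6
  6
>>> sums.flip
  -6
>>> sums.bump x=-31
  -37
>>> sums.bump x=46/7
  -213/7
>>> remeasure.express v=-9712 u_from=min u_to=day
  -607/90
>>> remeasure.express v=-68 u_from=kg u_to=lb
  -6800000000/45359237
>>> sums.bump x=-42
  -507/7
>>> sums.minus x=92/3
  -2165/21


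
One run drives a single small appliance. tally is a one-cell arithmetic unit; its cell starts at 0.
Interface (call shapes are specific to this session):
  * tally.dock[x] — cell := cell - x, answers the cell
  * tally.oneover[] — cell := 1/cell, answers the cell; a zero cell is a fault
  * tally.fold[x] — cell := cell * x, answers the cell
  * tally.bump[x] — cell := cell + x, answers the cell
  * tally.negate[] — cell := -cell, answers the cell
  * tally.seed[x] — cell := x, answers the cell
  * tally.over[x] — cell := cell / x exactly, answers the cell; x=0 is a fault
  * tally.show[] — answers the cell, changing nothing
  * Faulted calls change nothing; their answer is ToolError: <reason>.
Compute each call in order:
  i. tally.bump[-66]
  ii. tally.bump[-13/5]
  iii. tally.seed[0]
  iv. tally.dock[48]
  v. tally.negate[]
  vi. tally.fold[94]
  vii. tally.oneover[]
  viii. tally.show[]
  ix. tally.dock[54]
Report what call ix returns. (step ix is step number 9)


Answer: -243647/4512

Derivation:
! tally.bump(x='-66') == -66
! tally.bump(x='-13/5') == -343/5
! tally.seed(x='0') == 0
! tally.dock(x='48') == -48
! tally.negate() == 48
! tally.fold(x='94') == 4512
! tally.oneover() == 1/4512
! tally.show() == 1/4512
! tally.dock(x='54') == -243647/4512


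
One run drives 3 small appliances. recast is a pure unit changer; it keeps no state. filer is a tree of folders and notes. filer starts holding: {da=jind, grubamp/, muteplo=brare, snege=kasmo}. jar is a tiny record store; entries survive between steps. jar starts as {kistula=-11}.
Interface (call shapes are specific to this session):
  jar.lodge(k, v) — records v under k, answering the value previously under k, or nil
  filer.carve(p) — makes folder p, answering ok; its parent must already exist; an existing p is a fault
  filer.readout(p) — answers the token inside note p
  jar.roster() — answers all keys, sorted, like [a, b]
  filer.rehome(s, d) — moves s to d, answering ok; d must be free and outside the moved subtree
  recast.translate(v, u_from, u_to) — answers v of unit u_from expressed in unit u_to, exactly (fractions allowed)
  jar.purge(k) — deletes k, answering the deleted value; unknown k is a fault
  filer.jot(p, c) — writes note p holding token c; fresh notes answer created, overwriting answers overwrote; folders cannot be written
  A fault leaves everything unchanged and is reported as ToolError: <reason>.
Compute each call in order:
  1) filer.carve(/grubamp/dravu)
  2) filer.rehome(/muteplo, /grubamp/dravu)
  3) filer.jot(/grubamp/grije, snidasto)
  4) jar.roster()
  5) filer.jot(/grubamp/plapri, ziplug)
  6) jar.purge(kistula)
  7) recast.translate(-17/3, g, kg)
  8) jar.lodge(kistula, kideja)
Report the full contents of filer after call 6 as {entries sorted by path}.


! 1. filer.carve(p='/grubamp/dravu') == ok
! 2. filer.rehome(s='/muteplo', d='/grubamp/dravu') == ToolError: exists
! 3. filer.jot(p='/grubamp/grije', c='snidasto') == created
! 4. jar.roster() == [kistula]
! 5. filer.jot(p='/grubamp/plapri', c='ziplug') == created
! 6. jar.purge(k='kistula') == -11
! 7. recast.translate(v='-17/3', u_from='g', u_to='kg') == -17/3000
! 8. jar.lodge(k='kistula', v='kideja') == nil

Answer: {da=jind, grubamp/, grubamp/dravu/, grubamp/grije=snidasto, grubamp/plapri=ziplug, muteplo=brare, snege=kasmo}


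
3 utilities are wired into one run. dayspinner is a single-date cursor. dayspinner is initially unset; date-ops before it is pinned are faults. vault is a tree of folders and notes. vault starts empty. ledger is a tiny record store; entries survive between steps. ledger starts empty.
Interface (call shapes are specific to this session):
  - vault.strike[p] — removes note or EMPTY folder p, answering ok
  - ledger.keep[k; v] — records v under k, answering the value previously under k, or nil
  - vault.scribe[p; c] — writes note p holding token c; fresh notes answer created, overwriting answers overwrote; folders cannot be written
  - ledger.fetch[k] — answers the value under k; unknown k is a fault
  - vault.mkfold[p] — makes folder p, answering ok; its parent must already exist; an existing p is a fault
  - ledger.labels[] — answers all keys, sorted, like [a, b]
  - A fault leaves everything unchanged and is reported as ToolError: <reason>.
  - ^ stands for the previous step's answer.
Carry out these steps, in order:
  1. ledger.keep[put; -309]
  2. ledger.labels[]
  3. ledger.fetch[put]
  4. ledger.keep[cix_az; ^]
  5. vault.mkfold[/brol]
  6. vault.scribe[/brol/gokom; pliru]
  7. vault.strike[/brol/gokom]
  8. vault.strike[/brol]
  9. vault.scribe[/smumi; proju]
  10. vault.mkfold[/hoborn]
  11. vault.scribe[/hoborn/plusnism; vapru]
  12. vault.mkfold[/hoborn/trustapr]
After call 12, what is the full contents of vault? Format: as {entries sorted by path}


>> ledger.keep(put, -309)
<< nil
>> ledger.labels()
<< [put]
>> ledger.fetch(put)
<< -309
>> ledger.keep(cix_az, ^)
<< nil
>> vault.mkfold(/brol)
<< ok
>> vault.scribe(/brol/gokom, pliru)
<< created
>> vault.strike(/brol/gokom)
<< ok
>> vault.strike(/brol)
<< ok
>> vault.scribe(/smumi, proju)
<< created
>> vault.mkfold(/hoborn)
<< ok
>> vault.scribe(/hoborn/plusnism, vapru)
<< created
>> vault.mkfold(/hoborn/trustapr)
<< ok

Answer: {hoborn/, hoborn/plusnism=vapru, hoborn/trustapr/, smumi=proju}


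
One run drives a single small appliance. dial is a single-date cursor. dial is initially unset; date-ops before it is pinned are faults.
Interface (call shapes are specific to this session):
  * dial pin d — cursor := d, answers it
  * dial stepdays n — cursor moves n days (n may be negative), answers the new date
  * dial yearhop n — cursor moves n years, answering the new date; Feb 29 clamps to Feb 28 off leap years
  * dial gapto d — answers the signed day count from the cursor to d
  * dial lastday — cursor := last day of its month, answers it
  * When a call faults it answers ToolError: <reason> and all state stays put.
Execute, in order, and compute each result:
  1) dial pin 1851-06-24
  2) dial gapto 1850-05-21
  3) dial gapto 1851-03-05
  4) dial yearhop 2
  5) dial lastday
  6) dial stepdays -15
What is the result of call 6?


Answer: 1853-06-15

Derivation:
==> dial pin(d→1851-06-24)
<== 1851-06-24
==> dial gapto(d→1850-05-21)
<== -399
==> dial gapto(d→1851-03-05)
<== -111
==> dial yearhop(n→2)
<== 1853-06-24
==> dial lastday()
<== 1853-06-30
==> dial stepdays(n→-15)
<== 1853-06-15


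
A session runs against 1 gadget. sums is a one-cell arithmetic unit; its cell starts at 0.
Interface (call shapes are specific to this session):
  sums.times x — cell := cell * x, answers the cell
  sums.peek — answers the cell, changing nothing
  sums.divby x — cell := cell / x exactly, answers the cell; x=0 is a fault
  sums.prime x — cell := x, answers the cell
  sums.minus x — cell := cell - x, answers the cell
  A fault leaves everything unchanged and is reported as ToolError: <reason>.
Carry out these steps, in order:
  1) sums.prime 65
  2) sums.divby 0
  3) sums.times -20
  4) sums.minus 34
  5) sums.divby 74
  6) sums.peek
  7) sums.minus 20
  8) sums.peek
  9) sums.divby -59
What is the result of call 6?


Answer: -667/37

Derivation:
I run sums.prime passing 65, yielding 65.
I invoke sums.divby passing 0, giving ToolError: division by zero.
I run sums.times passing -20, and get -1300.
Invoking sums.minus passing 34, and observe -1334.
I invoke sums.divby passing 74, and observe -667/37.
Using sums.peek(), which returns -667/37.
I try sums.minus passing 20, which returns -1407/37.
I use sums.peek, giving -1407/37.
I call sums.divby passing -59, which returns 1407/2183.


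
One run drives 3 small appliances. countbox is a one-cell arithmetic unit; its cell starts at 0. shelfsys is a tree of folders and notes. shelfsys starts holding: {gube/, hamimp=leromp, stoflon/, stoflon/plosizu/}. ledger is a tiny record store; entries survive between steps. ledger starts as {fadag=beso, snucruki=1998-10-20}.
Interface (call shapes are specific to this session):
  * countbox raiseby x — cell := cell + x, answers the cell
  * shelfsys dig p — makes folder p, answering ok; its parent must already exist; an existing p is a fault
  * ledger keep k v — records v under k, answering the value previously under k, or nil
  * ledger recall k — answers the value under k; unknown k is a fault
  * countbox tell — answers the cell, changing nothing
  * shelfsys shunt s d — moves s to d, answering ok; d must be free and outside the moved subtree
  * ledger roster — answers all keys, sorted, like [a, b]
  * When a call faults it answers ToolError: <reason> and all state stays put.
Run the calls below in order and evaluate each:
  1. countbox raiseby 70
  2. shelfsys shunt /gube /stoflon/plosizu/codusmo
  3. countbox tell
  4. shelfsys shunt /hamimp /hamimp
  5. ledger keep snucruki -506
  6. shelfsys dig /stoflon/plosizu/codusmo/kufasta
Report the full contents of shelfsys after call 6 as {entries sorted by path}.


Answer: {hamimp=leromp, stoflon/, stoflon/plosizu/, stoflon/plosizu/codusmo/, stoflon/plosizu/codusmo/kufasta/}

Derivation:
~$ countbox raiseby x: 70
:: 70
~$ shelfsys shunt s: /gube d: /stoflon/plosizu/codusmo
:: ok
~$ countbox tell
:: 70
~$ shelfsys shunt s: /hamimp d: /hamimp
:: ToolError: exists
~$ ledger keep k: snucruki v: -506
:: 1998-10-20
~$ shelfsys dig p: /stoflon/plosizu/codusmo/kufasta
:: ok


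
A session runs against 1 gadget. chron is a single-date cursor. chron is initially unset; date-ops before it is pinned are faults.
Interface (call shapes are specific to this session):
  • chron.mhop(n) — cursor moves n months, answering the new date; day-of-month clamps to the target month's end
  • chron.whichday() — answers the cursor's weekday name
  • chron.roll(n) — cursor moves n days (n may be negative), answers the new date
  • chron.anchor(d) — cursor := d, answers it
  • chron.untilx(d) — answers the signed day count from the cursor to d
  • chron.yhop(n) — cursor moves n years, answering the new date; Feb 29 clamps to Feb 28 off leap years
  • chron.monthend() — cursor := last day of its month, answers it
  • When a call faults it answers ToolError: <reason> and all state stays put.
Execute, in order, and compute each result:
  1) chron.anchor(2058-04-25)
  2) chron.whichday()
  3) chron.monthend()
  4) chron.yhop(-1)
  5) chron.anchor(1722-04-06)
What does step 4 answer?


>> chron.anchor(d→2058-04-25)
<< 2058-04-25
>> chron.whichday()
<< Thursday
>> chron.monthend()
<< 2058-04-30
>> chron.yhop(n→-1)
<< 2057-04-30
>> chron.anchor(d→1722-04-06)
<< 1722-04-06

Answer: 2057-04-30


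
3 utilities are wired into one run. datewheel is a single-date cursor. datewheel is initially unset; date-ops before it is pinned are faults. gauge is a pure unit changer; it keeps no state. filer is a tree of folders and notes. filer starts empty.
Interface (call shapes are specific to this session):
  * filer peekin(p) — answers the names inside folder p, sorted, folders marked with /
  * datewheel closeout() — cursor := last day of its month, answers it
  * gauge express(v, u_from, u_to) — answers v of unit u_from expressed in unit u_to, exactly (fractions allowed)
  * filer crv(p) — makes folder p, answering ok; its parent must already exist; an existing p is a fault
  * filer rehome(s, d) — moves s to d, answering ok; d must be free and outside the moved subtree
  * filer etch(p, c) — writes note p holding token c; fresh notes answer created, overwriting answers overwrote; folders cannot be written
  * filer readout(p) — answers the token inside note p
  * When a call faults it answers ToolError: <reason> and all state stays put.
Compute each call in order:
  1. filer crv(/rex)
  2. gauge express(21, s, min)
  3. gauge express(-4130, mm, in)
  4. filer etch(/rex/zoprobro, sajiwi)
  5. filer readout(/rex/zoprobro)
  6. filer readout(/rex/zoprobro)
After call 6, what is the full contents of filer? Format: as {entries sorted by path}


CALL filer crv[p→/rex]
RET  ok
CALL gauge express[v→21; u_from→s; u_to→min]
RET  7/20
CALL gauge express[v→-4130; u_from→mm; u_to→in]
RET  -20650/127
CALL filer etch[p→/rex/zoprobro; c→sajiwi]
RET  created
CALL filer readout[p→/rex/zoprobro]
RET  sajiwi
CALL filer readout[p→/rex/zoprobro]
RET  sajiwi

Answer: {rex/, rex/zoprobro=sajiwi}


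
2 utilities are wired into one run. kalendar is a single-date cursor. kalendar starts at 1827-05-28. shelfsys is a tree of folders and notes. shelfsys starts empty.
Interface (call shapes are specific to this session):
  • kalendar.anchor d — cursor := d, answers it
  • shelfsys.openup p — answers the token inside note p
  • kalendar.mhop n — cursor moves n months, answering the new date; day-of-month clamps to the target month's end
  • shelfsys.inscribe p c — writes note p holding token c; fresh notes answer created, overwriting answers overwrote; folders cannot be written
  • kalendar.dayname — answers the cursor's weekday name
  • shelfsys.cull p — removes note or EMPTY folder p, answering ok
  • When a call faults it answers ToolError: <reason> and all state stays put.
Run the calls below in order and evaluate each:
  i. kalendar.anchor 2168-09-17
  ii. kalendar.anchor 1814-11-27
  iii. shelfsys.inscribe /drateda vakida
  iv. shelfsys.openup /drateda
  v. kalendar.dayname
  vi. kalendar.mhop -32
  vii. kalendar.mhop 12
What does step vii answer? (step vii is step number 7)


Answer: 1813-03-27

Derivation:
-- 1. kalendar.anchor(d→2168-09-17) => 2168-09-17
-- 2. kalendar.anchor(d→1814-11-27) => 1814-11-27
-- 3. shelfsys.inscribe(p→/drateda, c→vakida) => created
-- 4. shelfsys.openup(p→/drateda) => vakida
-- 5. kalendar.dayname() => Sunday
-- 6. kalendar.mhop(n→-32) => 1812-03-27
-- 7. kalendar.mhop(n→12) => 1813-03-27


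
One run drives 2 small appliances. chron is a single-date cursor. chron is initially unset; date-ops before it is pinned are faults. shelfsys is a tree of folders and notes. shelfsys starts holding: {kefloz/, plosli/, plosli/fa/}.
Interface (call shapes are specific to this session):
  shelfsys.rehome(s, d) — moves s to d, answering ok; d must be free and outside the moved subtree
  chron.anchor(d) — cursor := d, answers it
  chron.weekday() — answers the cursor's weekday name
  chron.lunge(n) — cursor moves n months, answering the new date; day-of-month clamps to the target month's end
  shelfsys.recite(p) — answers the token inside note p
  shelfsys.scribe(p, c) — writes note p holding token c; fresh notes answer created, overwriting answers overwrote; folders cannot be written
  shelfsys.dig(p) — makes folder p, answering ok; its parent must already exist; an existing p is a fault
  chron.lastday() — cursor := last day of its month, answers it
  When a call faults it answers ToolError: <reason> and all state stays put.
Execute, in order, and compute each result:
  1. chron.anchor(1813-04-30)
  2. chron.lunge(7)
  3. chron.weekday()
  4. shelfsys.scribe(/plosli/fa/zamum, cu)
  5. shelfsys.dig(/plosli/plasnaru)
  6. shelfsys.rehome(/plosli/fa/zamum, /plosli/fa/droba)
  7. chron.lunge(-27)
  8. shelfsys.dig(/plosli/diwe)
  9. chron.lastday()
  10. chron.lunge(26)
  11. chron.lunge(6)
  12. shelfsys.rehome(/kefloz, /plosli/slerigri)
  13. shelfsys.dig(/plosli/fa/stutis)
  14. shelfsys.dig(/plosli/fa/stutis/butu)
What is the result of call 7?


Do: chron.anchor[d='1813-04-30']
See: 1813-04-30
Do: chron.lunge[n='7']
See: 1813-11-30
Do: chron.weekday[]
See: Tuesday
Do: shelfsys.scribe[p='/plosli/fa/zamum'; c='cu']
See: created
Do: shelfsys.dig[p='/plosli/plasnaru']
See: ok
Do: shelfsys.rehome[s='/plosli/fa/zamum'; d='/plosli/fa/droba']
See: ok
Do: chron.lunge[n='-27']
See: 1811-08-30
Do: shelfsys.dig[p='/plosli/diwe']
See: ok
Do: chron.lastday[]
See: 1811-08-31
Do: chron.lunge[n='26']
See: 1813-10-31
Do: chron.lunge[n='6']
See: 1814-04-30
Do: shelfsys.rehome[s='/kefloz'; d='/plosli/slerigri']
See: ok
Do: shelfsys.dig[p='/plosli/fa/stutis']
See: ok
Do: shelfsys.dig[p='/plosli/fa/stutis/butu']
See: ok

Answer: 1811-08-30
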